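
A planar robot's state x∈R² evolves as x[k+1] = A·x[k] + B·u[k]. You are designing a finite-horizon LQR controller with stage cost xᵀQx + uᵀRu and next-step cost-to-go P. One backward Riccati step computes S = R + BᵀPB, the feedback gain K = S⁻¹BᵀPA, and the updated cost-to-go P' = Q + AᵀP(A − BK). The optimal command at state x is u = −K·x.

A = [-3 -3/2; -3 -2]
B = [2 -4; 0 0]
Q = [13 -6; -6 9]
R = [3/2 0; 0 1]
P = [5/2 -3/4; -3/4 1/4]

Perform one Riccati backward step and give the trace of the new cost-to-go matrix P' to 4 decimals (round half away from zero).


22.5988

BᵀP = [5.0000 -1.5000; -10.0000 3.0000]
S = R + BᵀPB = [3/2 0; 0 1] + [10.0000 -20.0000; -20.0000 40.0000] = [11.5000 -20.0000; -20.0000 41.0000]
BᵀPA = [-10.5000 -4.5000; 21.0000 9.0000]
K = S⁻¹·BᵀPA = [-0.1469 -0.0629; 0.4406 0.1888]
A−BK = [-0.9441 -0.6189; -3.0000 -2.0000]
AᵀP(A−BK) = [0.4563 0.2491; 0.2491 0.1425]
P' = Q + AᵀP(A−BK) = [13.4563 -5.7509; -5.7509 9.1425]
tr(P') = 22.5988


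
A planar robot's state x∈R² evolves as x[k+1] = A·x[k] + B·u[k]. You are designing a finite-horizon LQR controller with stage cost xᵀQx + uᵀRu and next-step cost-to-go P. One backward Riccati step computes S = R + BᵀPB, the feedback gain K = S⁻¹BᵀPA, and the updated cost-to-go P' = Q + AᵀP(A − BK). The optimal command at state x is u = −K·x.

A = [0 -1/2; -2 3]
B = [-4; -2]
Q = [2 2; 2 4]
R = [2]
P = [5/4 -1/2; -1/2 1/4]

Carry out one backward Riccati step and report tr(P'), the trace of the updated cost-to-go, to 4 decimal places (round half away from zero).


7.6458

BᵀP = [-4.0000 1.5000]
S = R + BᵀPB = [2] + [13.0000] = [15.0000]
BᵀPA = [-3.0000 6.5000]
K = S⁻¹·BᵀPA = [-0.2000 0.4333]
A−BK = [-0.8000 1.2333; -2.4000 3.8667]
AᵀP(A−BK) = [0.4000 -0.7000; -0.7000 1.2458]
P' = Q + AᵀP(A−BK) = [2.4000 1.3000; 1.3000 5.2458]
tr(P') = 7.6458


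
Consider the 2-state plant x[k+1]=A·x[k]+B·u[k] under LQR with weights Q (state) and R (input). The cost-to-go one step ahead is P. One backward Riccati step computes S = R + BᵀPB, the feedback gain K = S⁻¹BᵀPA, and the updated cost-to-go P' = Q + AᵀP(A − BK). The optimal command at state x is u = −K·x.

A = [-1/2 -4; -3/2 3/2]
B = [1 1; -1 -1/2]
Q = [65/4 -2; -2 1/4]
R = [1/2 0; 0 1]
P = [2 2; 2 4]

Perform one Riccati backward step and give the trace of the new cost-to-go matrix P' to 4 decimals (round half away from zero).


32.0938

BᵀP = [0.0000 -2.0000; 1.0000 0.0000]
S = R + BᵀPB = [1/2 0; 0 1] + [2.0000 1.0000; 1.0000 1.0000] = [2.5000 1.0000; 1.0000 2.0000]
BᵀPA = [3.0000 -3.0000; -0.5000 -4.0000]
K = S⁻¹·BᵀPA = [1.6250 -0.5000; -1.0625 -1.7500]
A−BK = [-1.0625 -1.7500; -0.4063 0.1250]
AᵀP(A−BK) = [7.0938 6.1250; 6.1250 8.5000]
P' = Q + AᵀP(A−BK) = [23.3438 4.1250; 4.1250 8.7500]
tr(P') = 32.0938


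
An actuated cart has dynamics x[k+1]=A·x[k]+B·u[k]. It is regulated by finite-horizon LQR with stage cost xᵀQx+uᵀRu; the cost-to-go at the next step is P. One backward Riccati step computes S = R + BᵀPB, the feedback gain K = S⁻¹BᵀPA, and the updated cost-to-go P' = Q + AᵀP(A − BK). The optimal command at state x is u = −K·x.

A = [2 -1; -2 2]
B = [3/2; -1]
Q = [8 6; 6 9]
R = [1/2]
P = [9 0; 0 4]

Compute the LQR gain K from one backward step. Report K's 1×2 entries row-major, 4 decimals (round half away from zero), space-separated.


BᵀP = [13.5000 -4.0000]
S = R + BᵀPB = [1/2] + [24.2500] = [24.7500]
BᵀPA = [35.0000 -21.5000]
K = S⁻¹·BᵀPA = [1.4141 -0.8687]
A−BK = [-0.1212 0.3030; -0.5859 1.1313]
AᵀP(A−BK) = [2.5051 -3.5960; -3.5960 6.3232]
P' = Q + AᵀP(A−BK) = [10.5051 2.4040; 2.4040 15.3232]
tr(P') = 25.8283

1.4141 -0.8687


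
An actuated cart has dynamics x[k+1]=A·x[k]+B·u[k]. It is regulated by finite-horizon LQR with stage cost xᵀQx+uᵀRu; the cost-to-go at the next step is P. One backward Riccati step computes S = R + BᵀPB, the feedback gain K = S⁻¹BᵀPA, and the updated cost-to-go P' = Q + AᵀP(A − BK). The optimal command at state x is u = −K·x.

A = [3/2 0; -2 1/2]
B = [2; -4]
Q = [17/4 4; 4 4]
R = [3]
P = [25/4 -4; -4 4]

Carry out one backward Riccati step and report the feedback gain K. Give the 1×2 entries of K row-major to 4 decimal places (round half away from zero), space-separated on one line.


0.5817 -0.0769

BᵀP = [28.5000 -24.0000]
S = R + BᵀPB = [3] + [153.0000] = [156.0000]
BᵀPA = [90.7500 -12.0000]
K = S⁻¹·BᵀPA = [0.5817 -0.0769]
A−BK = [0.3365 0.1538; 0.3269 0.1923]
AᵀP(A−BK) = [1.2704 -0.0192; -0.0192 0.0769]
P' = Q + AᵀP(A−BK) = [5.5204 3.9808; 3.9808 4.0769]
tr(P') = 9.5974


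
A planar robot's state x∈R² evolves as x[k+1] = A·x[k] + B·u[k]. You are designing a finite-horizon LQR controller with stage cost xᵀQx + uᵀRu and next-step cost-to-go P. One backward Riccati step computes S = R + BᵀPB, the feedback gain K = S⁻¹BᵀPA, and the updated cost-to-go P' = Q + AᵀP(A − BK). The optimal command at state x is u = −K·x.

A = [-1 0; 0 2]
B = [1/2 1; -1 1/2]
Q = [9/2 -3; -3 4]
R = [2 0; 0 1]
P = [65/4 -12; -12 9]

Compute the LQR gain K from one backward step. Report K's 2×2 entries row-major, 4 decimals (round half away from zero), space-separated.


BᵀP = [20.1250 -15.0000; 10.2500 -7.5000]
S = R + BᵀPB = [2 0; 0 1] + [25.0625 12.6250; 12.6250 6.5000] = [27.0625 12.6250; 12.6250 7.5000]
BᵀPA = [-20.1250 -30.0000; -10.2500 -15.0000]
K = S⁻¹·BᵀPA = [-0.4941 -0.8175; -0.5350 -0.6239]
A−BK = [-0.2180 1.0326; -0.2266 1.4944]
AᵀP(A−BK) = [0.8232 1.1531; 1.1531 2.1169]
P' = Q + AᵀP(A−BK) = [5.3232 -1.8469; -1.8469 6.1169]
tr(P') = 11.4401

-0.4941 -0.8175 -0.5350 -0.6239


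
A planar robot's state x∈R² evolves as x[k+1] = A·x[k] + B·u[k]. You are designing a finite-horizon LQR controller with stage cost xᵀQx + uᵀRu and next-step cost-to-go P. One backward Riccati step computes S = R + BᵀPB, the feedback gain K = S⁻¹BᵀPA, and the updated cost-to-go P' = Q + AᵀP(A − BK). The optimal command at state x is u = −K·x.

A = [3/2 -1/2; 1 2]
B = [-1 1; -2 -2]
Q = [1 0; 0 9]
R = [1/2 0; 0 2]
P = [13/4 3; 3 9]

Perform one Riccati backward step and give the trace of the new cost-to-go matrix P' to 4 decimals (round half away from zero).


BᵀP = [-9.2500 -21.0000; -2.7500 -15.0000]
S = R + BᵀPB = [1/2 0; 0 2] + [51.2500 32.7500; 32.7500 27.2500] = [51.7500 32.7500; 32.7500 29.2500]
BᵀPA = [-34.8750 -37.3750; -19.1250 -28.6250]
K = S⁻¹·BᵀPA = [-0.8926 -0.3531; 0.3456 -0.5833]
A−BK = [0.2618 -0.2698; -0.0941 0.1272]
AᵀP(A−BK) = [0.7919 -0.4068; -0.4068 0.9191]
P' = Q + AᵀP(A−BK) = [1.7919 -0.4068; -0.4068 9.9191]
tr(P') = 11.7110

11.7110


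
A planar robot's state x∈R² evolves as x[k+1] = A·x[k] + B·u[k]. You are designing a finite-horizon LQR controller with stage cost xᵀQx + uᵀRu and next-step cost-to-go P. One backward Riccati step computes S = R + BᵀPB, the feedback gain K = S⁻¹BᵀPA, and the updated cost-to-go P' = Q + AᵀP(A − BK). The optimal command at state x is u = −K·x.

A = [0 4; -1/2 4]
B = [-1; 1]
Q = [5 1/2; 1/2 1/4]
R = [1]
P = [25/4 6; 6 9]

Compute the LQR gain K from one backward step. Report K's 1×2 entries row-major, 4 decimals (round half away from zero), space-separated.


-0.3529 2.5882

BᵀP = [-0.2500 3.0000]
S = R + BᵀPB = [1] + [3.2500] = [4.2500]
BᵀPA = [-1.5000 11.0000]
K = S⁻¹·BᵀPA = [-0.3529 2.5882]
A−BK = [-0.3529 6.5882; -0.1471 1.4118]
AᵀP(A−BK) = [1.7206 -26.1176; -26.1176 407.5294]
P' = Q + AᵀP(A−BK) = [6.7206 -25.6176; -25.6176 407.7794]
tr(P') = 414.5000


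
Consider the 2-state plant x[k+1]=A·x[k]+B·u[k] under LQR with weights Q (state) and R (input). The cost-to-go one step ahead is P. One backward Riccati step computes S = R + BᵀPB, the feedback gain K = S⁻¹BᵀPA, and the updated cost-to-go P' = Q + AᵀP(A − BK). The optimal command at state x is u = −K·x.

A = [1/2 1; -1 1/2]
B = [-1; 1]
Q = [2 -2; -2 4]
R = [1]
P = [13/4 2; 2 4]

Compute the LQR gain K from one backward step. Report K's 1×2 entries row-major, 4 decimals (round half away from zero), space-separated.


BᵀP = [-1.2500 2.0000]
S = R + BᵀPB = [1] + [3.2500] = [4.2500]
BᵀPA = [-2.6250 -0.2500]
K = S⁻¹·BᵀPA = [-0.6176 -0.0588]
A−BK = [-0.1176 0.9412; -0.3824 0.5588]
AᵀP(A−BK) = [1.1912 -2.0294; -2.0294 6.2353]
P' = Q + AᵀP(A−BK) = [3.1912 -4.0294; -4.0294 10.2353]
tr(P') = 13.4265

-0.6176 -0.0588


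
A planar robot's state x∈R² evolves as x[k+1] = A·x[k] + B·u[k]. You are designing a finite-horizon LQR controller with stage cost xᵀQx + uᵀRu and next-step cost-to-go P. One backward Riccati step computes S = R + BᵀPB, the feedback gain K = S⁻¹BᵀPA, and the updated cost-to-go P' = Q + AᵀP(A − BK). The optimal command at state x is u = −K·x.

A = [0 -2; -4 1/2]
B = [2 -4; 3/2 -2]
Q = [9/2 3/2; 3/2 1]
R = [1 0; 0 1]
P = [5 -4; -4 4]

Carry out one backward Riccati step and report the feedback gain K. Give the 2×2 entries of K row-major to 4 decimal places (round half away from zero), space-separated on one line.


BᵀP = [4.0000 -2.0000; -12.0000 8.0000]
S = R + BᵀPB = [1 0; 0 1] + [5.0000 -12.0000; -12.0000 32.0000] = [6.0000 -12.0000; -12.0000 33.0000]
BᵀPA = [8.0000 -9.0000; -32.0000 28.0000]
K = S⁻¹·BᵀPA = [-2.2222 0.7222; -1.7778 1.1111]
A−BK = [-2.6667 1.0000; -4.2222 1.6389]
AᵀP(A−BK) = [24.8889 -10.2222; -10.2222 4.3889]
P' = Q + AᵀP(A−BK) = [29.3889 -8.7222; -8.7222 5.3889]
tr(P') = 34.7778

-2.2222 0.7222 -1.7778 1.1111


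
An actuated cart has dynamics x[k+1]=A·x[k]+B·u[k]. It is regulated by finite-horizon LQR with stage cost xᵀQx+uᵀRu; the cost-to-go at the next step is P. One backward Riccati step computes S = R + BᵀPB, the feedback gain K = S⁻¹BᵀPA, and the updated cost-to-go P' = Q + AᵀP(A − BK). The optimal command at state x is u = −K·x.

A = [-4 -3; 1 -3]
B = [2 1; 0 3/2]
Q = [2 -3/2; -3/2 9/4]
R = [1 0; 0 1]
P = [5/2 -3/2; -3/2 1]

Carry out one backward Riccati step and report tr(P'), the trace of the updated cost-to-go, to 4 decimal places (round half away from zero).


10.1991

BᵀP = [5.0000 -3.0000; 0.2500 0.0000]
S = R + BᵀPB = [1 0; 0 1] + [10.0000 0.5000; 0.5000 0.2500] = [11.0000 0.5000; 0.5000 1.2500]
BᵀPA = [-23.0000 -6.0000; -1.0000 -0.7500]
K = S⁻¹·BᵀPA = [-2.0926 -0.5278; 0.0370 -0.3889]
A−BK = [0.1481 -1.5556; 0.9444 -2.4167]
AᵀP(A−BK) = [4.9074 0.9722; 0.9722 1.0417]
P' = Q + AᵀP(A−BK) = [6.9074 -0.5278; -0.5278 3.2917]
tr(P') = 10.1991


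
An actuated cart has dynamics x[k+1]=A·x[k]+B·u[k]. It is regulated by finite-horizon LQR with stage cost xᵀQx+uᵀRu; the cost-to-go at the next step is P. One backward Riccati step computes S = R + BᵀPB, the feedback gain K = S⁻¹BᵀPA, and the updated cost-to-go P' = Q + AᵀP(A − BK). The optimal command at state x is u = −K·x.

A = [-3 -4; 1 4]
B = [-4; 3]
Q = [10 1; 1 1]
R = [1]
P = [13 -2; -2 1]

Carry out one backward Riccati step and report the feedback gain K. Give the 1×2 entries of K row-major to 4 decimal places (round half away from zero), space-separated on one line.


0.6955 1.0376

BᵀP = [-58.0000 11.0000]
S = R + BᵀPB = [1] + [265.0000] = [266.0000]
BᵀPA = [185.0000 276.0000]
K = S⁻¹·BᵀPA = [0.6955 1.0376]
A−BK = [-0.2180 0.1504; -1.0865 0.8872]
AᵀP(A−BK) = [1.3346 0.0451; 0.0451 1.6241]
P' = Q + AᵀP(A−BK) = [11.3346 1.0451; 1.0451 2.6241]
tr(P') = 13.9586


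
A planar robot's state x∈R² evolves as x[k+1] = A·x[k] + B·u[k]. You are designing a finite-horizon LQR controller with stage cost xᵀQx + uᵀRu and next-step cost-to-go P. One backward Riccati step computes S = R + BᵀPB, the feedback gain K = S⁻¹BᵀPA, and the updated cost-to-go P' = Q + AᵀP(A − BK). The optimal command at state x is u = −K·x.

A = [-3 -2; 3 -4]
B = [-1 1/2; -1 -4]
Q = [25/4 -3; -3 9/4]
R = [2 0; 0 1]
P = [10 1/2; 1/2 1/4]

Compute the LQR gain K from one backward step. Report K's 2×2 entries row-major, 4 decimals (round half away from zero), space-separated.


BᵀP = [-10.5000 -0.7500; 3.0000 -0.7500]
S = R + BᵀPB = [2 0; 0 1] + [11.2500 -2.2500; -2.2500 4.5000] = [13.2500 -2.2500; -2.2500 5.5000]
BᵀPA = [29.2500 24.0000; -11.2500 -3.0000]
K = S⁻¹·BᵀPA = [1.9991 1.8470; -1.2276 0.2101]
A−BK = [-0.3871 -0.2581; 0.0885 -1.3124]
AᵀP(A−BK) = [10.9659 8.3392; 8.3392 8.3023]
P' = Q + AᵀP(A−BK) = [17.2159 5.3392; 5.3392 10.5523]
tr(P') = 27.7682

1.9991 1.8470 -1.2276 0.2101


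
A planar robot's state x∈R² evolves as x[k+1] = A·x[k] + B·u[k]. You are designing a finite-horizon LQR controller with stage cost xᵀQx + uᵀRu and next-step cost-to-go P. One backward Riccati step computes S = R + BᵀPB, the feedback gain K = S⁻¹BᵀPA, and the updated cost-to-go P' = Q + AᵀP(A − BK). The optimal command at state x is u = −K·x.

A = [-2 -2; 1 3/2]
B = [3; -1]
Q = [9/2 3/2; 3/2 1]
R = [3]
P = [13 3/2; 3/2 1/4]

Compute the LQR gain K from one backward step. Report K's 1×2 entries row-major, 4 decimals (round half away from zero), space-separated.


BᵀP = [37.5000 4.2500]
S = R + BᵀPB = [3] + [108.2500] = [111.2500]
BᵀPA = [-70.7500 -68.6250]
K = S⁻¹·BᵀPA = [-0.6360 -0.6169]
A−BK = [-0.0921 -0.1494; 0.3640 0.8831]
AᵀP(A−BK) = [1.2562 1.2326; 1.2326 1.2309]
P' = Q + AᵀP(A−BK) = [5.7562 2.7326; 2.7326 2.2309]
tr(P') = 7.9871

-0.6360 -0.6169


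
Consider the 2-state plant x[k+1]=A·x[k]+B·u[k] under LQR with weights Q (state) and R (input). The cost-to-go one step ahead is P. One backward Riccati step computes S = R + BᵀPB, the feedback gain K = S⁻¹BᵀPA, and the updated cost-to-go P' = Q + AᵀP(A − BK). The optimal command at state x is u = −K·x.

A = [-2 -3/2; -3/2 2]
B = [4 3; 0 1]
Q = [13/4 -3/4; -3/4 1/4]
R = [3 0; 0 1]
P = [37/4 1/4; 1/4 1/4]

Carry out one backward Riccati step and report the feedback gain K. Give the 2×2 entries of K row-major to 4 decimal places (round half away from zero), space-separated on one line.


-0.1199 -0.2738 -0.5124 -0.1086

BᵀP = [37.0000 1.0000; 28.0000 1.0000]
S = R + BᵀPB = [3 0; 0 1] + [148.0000 112.0000; 112.0000 85.0000] = [151.0000 112.0000; 112.0000 86.0000]
BᵀPA = [-75.5000 -53.5000; -57.5000 -40.0000]
K = S⁻¹·BᵀPA = [-0.1199 -0.2738; -0.5124 -0.1086]
A−BK = [0.0170 -0.0792; -0.9876 2.1086]
AᵀP(A−BK) = [0.5438 -0.3504; -0.3504 1.3227]
P' = Q + AᵀP(A−BK) = [3.7938 -1.1004; -1.1004 1.5727]
tr(P') = 5.3665


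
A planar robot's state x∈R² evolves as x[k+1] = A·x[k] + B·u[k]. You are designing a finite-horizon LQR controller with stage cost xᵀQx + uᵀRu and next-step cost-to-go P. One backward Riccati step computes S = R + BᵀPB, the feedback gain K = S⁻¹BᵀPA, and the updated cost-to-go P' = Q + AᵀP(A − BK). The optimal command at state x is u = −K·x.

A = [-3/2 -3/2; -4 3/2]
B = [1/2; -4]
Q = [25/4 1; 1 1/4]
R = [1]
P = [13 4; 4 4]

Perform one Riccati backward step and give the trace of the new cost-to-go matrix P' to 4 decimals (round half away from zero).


BᵀP = [-9.5000 -14.0000]
S = R + BᵀPB = [1] + [51.2500] = [52.2500]
BᵀPA = [70.2500 -6.7500]
K = S⁻¹·BᵀPA = [1.3445 -0.1292]
A−BK = [-2.1722 -1.4354; 1.3780 0.9833]
AᵀP(A−BK) = [46.7990 29.3254; 29.3254 19.3780]
P' = Q + AᵀP(A−BK) = [53.0490 30.3254; 30.3254 19.6280]
tr(P') = 72.6770

72.6770


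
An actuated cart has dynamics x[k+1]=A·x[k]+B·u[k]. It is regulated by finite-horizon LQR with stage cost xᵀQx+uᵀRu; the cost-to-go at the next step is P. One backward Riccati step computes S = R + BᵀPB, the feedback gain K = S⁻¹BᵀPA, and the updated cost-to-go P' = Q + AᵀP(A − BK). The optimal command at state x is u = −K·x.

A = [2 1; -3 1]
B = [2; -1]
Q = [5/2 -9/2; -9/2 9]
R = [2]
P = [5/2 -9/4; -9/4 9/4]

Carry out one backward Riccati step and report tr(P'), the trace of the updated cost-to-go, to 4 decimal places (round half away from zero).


17.0511

BᵀP = [7.2500 -6.7500]
S = R + BᵀPB = [2] + [21.2500] = [23.2500]
BᵀPA = [34.7500 0.5000]
K = S⁻¹·BᵀPA = [1.4946 0.0215]
A−BK = [-0.9892 0.9570; -1.5054 1.0215]
AᵀP(A−BK) = [5.3118 -0.2473; -0.2473 0.2392]
P' = Q + AᵀP(A−BK) = [7.8118 -4.7473; -4.7473 9.2392]
tr(P') = 17.0511


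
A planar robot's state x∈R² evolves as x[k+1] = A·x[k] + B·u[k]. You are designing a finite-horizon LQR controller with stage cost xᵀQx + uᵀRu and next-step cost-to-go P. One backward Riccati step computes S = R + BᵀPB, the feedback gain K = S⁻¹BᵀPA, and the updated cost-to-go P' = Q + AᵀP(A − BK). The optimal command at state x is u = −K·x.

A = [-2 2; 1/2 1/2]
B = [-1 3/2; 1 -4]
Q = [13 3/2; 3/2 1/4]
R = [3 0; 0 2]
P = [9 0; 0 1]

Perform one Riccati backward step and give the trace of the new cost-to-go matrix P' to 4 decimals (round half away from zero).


34.5818

BᵀP = [-9.0000 1.0000; 13.5000 -4.0000]
S = R + BᵀPB = [3 0; 0 2] + [10.0000 -17.5000; -17.5000 36.2500] = [13.0000 -17.5000; -17.5000 38.2500]
BᵀPA = [18.5000 -17.5000; -29.0000 25.0000]
K = S⁻¹·BᵀPA = [1.0478 -1.2140; -0.2788 0.0982]
A−BK = [-0.5340 0.6387; -1.6630 2.1067]
AᵀP(A−BK) = [8.7811 -10.4440; -10.4440 12.5507]
P' = Q + AᵀP(A−BK) = [21.7811 -8.9440; -8.9440 12.8007]
tr(P') = 34.5818


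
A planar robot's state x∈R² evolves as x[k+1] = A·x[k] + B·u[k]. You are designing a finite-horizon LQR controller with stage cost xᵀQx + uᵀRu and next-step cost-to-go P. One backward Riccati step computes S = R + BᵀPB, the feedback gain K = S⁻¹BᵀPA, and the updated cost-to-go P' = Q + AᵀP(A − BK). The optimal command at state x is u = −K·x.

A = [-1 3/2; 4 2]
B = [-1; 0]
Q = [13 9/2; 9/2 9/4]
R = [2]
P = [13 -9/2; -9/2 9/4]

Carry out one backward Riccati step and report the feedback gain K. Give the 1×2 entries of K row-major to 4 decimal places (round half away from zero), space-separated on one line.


2.0667 -0.7000

BᵀP = [-13.0000 4.5000]
S = R + BᵀPB = [2] + [13.0000] = [15.0000]
BᵀPA = [31.0000 -10.5000]
K = S⁻¹·BᵀPA = [2.0667 -0.7000]
A−BK = [1.0667 0.8000; 4.0000 2.0000]
AᵀP(A−BK) = [20.9333 2.2000; 2.2000 3.9000]
P' = Q + AᵀP(A−BK) = [33.9333 6.7000; 6.7000 6.1500]
tr(P') = 40.0833


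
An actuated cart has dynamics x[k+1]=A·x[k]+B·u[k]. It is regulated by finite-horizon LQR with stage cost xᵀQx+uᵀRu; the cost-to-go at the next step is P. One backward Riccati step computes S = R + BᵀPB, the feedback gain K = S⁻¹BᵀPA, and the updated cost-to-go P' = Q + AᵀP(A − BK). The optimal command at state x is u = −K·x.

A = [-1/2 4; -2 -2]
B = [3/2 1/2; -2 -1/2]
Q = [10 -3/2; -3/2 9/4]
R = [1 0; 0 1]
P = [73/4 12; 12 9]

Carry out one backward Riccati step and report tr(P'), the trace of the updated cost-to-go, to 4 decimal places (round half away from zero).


145.2500

BᵀP = [3.3750 0.0000; 3.1250 1.5000]
S = R + BᵀPB = [1 0; 0 1] + [5.0625 1.6875; 1.6875 0.8125] = [6.0625 1.6875; 1.6875 1.8125]
BᵀPA = [-1.6875 13.5000; -4.5625 9.5000]
K = S⁻¹·BᵀPA = [0.5701 1.0365; -3.0480 4.2764]
A−BK = [0.1689 0.3071; -2.3839 2.2111]
AᵀP(A−BK) = [51.6180 -63.2399; -63.2399 81.3820]
P' = Q + AᵀP(A−BK) = [61.6180 -64.7399; -64.7399 83.6320]
tr(P') = 145.2500


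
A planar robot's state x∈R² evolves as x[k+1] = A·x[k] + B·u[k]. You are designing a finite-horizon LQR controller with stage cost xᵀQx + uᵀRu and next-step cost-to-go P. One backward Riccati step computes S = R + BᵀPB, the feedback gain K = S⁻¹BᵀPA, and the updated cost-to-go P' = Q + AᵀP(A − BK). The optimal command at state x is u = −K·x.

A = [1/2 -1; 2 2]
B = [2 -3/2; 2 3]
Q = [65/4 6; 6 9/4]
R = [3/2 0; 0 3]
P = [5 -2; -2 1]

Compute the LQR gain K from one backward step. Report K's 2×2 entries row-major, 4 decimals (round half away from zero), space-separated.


BᵀP = [6.0000 -2.0000; -13.5000 6.0000]
S = R + BᵀPB = [3/2 0; 0 3] + [8.0000 -15.0000; -15.0000 38.2500] = [9.5000 -15.0000; -15.0000 41.2500]
BᵀPA = [-1.0000 -10.0000; 5.2500 25.5000]
K = S⁻¹·BᵀPA = [0.2247 -0.1798; 0.2090 0.5528]
A−BK = [0.3640 0.1888; 0.9236 0.7011]
AᵀP(A−BK) = [0.3775 0.4180; 0.4180 1.1056]
P' = Q + AᵀP(A−BK) = [16.6275 6.4180; 6.4180 3.3556]
tr(P') = 19.9831

0.2247 -0.1798 0.2090 0.5528


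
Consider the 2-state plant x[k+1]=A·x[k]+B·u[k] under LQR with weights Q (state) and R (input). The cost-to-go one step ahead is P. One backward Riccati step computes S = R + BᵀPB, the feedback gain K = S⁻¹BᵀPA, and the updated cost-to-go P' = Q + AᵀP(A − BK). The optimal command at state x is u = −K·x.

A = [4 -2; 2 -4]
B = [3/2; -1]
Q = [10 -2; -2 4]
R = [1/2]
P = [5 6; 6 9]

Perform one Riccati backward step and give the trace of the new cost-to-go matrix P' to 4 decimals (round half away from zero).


469.6364

BᵀP = [1.5000 0.0000]
S = R + BᵀPB = [1/2] + [2.2500] = [2.7500]
BᵀPA = [6.0000 -3.0000]
K = S⁻¹·BᵀPA = [2.1818 -1.0909]
A−BK = [0.7273 -0.3636; 4.1818 -5.0909]
AᵀP(A−BK) = [198.9091 -225.4545; -225.4545 256.7273]
P' = Q + AᵀP(A−BK) = [208.9091 -227.4545; -227.4545 260.7273]
tr(P') = 469.6364


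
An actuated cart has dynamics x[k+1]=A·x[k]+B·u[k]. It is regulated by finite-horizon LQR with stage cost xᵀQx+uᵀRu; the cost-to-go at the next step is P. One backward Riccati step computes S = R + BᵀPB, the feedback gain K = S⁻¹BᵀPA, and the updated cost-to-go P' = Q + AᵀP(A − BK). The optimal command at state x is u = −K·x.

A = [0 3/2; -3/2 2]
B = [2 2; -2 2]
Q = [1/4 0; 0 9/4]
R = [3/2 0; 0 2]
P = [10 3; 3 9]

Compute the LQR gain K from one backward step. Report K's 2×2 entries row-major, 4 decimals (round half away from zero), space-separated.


BᵀP = [14.0000 -12.0000; 26.0000 24.0000]
S = R + BᵀPB = [3/2 0; 0 2] + [52.0000 4.0000; 4.0000 100.0000] = [53.5000 4.0000; 4.0000 102.0000]
BᵀPA = [18.0000 -3.0000; -36.0000 87.0000]
K = S⁻¹·BᵀPA = [0.3639 -0.1202; -0.3672 0.8577]
A−BK = [0.0066 0.0251; -0.0378 0.0443]
AᵀP(A−BK) = [0.4801 -0.7109; -0.7109 1.5234]
P' = Q + AᵀP(A−BK) = [0.7301 -0.7109; -0.7109 3.7734]
tr(P') = 4.5035

0.3639 -0.1202 -0.3672 0.8577


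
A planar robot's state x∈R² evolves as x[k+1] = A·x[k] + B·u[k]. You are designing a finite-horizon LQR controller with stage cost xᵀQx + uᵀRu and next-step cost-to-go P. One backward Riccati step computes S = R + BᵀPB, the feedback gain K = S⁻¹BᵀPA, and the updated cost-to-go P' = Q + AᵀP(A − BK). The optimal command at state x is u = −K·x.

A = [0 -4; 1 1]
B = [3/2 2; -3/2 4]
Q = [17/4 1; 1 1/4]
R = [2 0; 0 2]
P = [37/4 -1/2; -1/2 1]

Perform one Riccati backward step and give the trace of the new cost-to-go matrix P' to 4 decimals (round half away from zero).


12.4267

BᵀP = [14.6250 -2.2500; 16.5000 3.0000]
S = R + BᵀPB = [2 0; 0 2] + [25.3125 20.2500; 20.2500 45.0000] = [27.3125 20.2500; 20.2500 47.0000]
BᵀPA = [-2.2500 -60.7500; 3.0000 -63.0000]
K = S⁻¹·BᵀPA = [-0.1906 -1.8080; 0.1459 -0.5615]
A−BK = [-0.0060 -0.1651; 0.1303 0.5338]
AᵀP(A−BK) = [0.1334 0.6164; 0.6164 7.7934]
P' = Q + AᵀP(A−BK) = [4.3834 1.6164; 1.6164 8.0434]
tr(P') = 12.4267


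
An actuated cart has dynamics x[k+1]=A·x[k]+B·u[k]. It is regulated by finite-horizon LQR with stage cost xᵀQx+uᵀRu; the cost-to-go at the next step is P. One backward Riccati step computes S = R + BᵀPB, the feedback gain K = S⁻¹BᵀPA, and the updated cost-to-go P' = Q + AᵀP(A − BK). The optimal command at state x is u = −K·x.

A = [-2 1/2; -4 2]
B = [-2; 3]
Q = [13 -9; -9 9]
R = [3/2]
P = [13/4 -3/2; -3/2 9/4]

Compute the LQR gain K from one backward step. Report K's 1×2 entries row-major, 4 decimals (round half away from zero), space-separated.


-0.3223 0.2654

BᵀP = [-11.0000 9.7500]
S = R + BᵀPB = [3/2] + [51.2500] = [52.7500]
BᵀPA = [-17.0000 14.0000]
K = S⁻¹·BᵀPA = [-0.3223 0.2654]
A−BK = [-2.6445 1.0308; -3.0332 1.2038]
AᵀP(A−BK) = [19.5213 -7.7382; -7.7382 3.0969]
P' = Q + AᵀP(A−BK) = [32.5213 -16.7382; -16.7382 12.0969]
tr(P') = 44.6182


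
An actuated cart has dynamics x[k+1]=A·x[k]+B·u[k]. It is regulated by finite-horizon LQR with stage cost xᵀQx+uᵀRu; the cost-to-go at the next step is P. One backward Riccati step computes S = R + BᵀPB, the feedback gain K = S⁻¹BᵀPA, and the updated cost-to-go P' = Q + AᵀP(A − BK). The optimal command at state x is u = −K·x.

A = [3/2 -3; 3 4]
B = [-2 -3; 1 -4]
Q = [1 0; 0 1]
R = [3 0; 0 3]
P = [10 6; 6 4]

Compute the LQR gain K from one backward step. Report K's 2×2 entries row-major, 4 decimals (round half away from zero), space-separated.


BᵀP = [-14.0000 -8.0000; -54.0000 -34.0000]
S = R + BᵀPB = [3 0; 0 3] + [20.0000 74.0000; 74.0000 298.0000] = [23.0000 74.0000; 74.0000 301.0000]
BᵀPA = [-45.0000 10.0000; -183.0000 26.0000]
K = S⁻¹·BᵀPA = [-0.0021 0.7505; -0.6075 -0.0981]
A−BK = [-0.3265 -1.7934; 0.5722 2.8569]
AᵀP(A−BK) = [1.2408 0.8148; 0.8148 5.0463]
P' = Q + AᵀP(A−BK) = [2.2408 0.8148; 0.8148 6.0463]
tr(P') = 8.2871

-0.0021 0.7505 -0.6075 -0.0981


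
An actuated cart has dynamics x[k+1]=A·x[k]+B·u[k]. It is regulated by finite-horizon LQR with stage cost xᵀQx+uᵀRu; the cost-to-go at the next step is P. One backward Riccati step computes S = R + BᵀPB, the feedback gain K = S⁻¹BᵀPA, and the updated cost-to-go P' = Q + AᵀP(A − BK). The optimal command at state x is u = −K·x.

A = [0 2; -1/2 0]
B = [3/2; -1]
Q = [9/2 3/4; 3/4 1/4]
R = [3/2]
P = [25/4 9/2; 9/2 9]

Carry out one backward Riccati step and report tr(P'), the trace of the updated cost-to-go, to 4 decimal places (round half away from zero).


23.2924

BᵀP = [4.8750 -2.2500]
S = R + BᵀPB = [3/2] + [9.5625] = [11.0625]
BᵀPA = [1.1250 9.7500]
K = S⁻¹·BᵀPA = [0.1017 0.8814]
A−BK = [-0.1525 0.6780; -0.3983 0.8814]
AᵀP(A−BK) = [2.1356 -5.4915; -5.4915 16.4068]
P' = Q + AᵀP(A−BK) = [6.6356 -4.7415; -4.7415 16.6568]
tr(P') = 23.2924


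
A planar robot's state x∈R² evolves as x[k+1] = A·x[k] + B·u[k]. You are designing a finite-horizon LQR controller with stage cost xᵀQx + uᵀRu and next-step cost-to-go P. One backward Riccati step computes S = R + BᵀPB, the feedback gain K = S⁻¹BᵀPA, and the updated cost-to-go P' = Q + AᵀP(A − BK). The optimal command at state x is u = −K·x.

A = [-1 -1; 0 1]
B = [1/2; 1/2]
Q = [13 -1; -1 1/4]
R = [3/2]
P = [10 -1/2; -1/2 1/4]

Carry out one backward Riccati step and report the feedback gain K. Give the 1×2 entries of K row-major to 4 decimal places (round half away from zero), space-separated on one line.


BᵀP = [4.7500 -0.1250]
S = R + BᵀPB = [3/2] + [2.3125] = [3.8125]
BᵀPA = [-4.7500 -4.8750]
K = S⁻¹·BᵀPA = [-1.2459 -1.2787]
A−BK = [-0.3770 -0.3607; 0.6230 1.6393]
AᵀP(A−BK) = [4.0820 4.4262; 4.4262 5.0164]
P' = Q + AᵀP(A−BK) = [17.0820 3.4262; 3.4262 5.2664]
tr(P') = 22.3484

-1.2459 -1.2787


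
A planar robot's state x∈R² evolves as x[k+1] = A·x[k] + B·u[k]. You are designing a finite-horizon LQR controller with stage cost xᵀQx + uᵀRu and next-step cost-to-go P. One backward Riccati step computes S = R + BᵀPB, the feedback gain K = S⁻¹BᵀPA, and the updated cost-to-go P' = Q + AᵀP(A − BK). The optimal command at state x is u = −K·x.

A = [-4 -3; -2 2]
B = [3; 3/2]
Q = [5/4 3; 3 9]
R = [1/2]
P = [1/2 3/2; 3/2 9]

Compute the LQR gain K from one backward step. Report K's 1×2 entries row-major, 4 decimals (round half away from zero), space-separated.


-1.3161 0.6387

BᵀP = [3.7500 18.0000]
S = R + BᵀPB = [1/2] + [38.2500] = [38.7500]
BᵀPA = [-51.0000 24.7500]
K = S⁻¹·BᵀPA = [-1.3161 0.6387]
A−BK = [-0.0516 -4.9161; -0.0258 1.0419]
AᵀP(A−BK) = [0.8774 -0.4258; -0.4258 6.6919]
P' = Q + AᵀP(A−BK) = [2.1274 2.5742; 2.5742 15.6919]
tr(P') = 17.8194


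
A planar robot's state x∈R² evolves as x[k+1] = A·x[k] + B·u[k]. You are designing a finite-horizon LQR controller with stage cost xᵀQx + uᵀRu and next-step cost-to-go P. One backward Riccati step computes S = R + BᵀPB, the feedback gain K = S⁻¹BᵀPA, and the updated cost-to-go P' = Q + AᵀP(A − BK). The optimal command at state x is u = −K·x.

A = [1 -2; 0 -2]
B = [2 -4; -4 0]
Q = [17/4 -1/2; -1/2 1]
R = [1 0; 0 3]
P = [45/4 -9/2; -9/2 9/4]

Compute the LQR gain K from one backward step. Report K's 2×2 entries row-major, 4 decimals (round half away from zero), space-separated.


0.0627 0.2647 -0.1904 0.5294

BᵀP = [40.5000 -18.0000; -45.0000 18.0000]
S = R + BᵀPB = [1 0; 0 3] + [153.0000 -162.0000; -162.0000 180.0000] = [154.0000 -162.0000; -162.0000 183.0000]
BᵀPA = [40.5000 -45.0000; -45.0000 54.0000]
K = S⁻¹·BᵀPA = [0.0627 0.2647; -0.1904 0.5294]
A−BK = [0.1130 -0.4118; 0.2508 -0.9412]
AᵀP(A−BK) = [0.1428 -0.3971; -0.3971 1.3235]
P' = Q + AᵀP(A−BK) = [4.3928 -0.8971; -0.8971 2.3235]
tr(P') = 6.7163


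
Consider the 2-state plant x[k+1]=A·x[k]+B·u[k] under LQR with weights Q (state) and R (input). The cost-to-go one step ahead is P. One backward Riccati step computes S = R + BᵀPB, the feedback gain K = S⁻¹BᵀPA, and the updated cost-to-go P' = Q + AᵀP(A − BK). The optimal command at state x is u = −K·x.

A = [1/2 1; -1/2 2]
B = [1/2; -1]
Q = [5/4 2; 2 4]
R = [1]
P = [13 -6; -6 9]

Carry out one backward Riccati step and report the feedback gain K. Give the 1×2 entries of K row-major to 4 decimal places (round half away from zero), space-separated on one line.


BᵀP = [12.5000 -12.0000]
S = R + BᵀPB = [1] + [18.2500] = [19.2500]
BᵀPA = [12.2500 -11.5000]
K = S⁻¹·BᵀPA = [0.6364 -0.5974]
A−BK = [0.1818 1.2987; 0.1364 1.4026]
AᵀP(A−BK) = [0.7045 1.8182; 1.8182 18.1299]
P' = Q + AᵀP(A−BK) = [1.9545 3.8182; 3.8182 22.1299]
tr(P') = 24.0844

0.6364 -0.5974


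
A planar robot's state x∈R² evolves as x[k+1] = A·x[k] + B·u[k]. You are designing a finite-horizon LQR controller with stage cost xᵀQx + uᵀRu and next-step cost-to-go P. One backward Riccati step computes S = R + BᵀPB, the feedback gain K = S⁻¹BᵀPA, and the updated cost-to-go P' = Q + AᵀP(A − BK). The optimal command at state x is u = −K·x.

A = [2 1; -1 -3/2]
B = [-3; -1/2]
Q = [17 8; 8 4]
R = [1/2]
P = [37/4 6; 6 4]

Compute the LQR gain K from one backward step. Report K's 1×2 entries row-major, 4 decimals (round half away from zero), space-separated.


BᵀP = [-30.7500 -20.0000]
S = R + BᵀPB = [1/2] + [102.2500] = [102.7500]
BᵀPA = [-41.5000 -0.7500]
K = S⁻¹·BᵀPA = [-0.4039 -0.0073]
A−BK = [0.7883 0.9781; -1.2019 -1.5036]
AᵀP(A−BK) = [0.2384 0.1971; 0.1971 0.2445]
P' = Q + AᵀP(A−BK) = [17.2384 8.1971; 8.1971 4.2445]
tr(P') = 21.4830

-0.4039 -0.0073


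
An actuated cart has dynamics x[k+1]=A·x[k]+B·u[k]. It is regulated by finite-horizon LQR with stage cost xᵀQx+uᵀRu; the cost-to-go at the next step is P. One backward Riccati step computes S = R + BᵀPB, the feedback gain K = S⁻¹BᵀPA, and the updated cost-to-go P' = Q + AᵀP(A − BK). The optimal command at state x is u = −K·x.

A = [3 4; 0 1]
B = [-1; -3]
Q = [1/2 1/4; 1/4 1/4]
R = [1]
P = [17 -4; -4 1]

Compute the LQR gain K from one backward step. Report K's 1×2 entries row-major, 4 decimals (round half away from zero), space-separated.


BᵀP = [-5.0000 1.0000]
S = R + BᵀPB = [1] + [2.0000] = [3.0000]
BᵀPA = [-15.0000 -19.0000]
K = S⁻¹·BᵀPA = [-5.0000 -6.3333]
A−BK = [-2.0000 -2.3333; -15.0000 -18.0000]
AᵀP(A−BK) = [78.0000 97.0000; 97.0000 120.6667]
P' = Q + AᵀP(A−BK) = [78.5000 97.2500; 97.2500 120.9167]
tr(P') = 199.4167

-5.0000 -6.3333


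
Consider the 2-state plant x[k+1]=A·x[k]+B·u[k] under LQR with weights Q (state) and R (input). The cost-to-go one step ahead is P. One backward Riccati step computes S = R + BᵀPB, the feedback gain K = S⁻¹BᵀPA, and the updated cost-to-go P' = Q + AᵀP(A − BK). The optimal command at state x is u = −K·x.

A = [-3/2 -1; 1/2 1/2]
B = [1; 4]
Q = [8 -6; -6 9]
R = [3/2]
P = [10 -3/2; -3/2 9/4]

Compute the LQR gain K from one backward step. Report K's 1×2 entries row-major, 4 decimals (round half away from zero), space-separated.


-0.0634 -0.0070

BᵀP = [4.0000 7.5000]
S = R + BᵀPB = [3/2] + [34.0000] = [35.5000]
BᵀPA = [-2.2500 -0.2500]
K = S⁻¹·BᵀPA = [-0.0634 -0.0070]
A−BK = [-1.4366 -0.9930; 0.7535 0.5282]
AᵀP(A−BK) = [25.1699 17.4217; 17.4217 12.0607]
P' = Q + AᵀP(A−BK) = [33.1699 11.4217; 11.4217 21.0607]
tr(P') = 54.2306


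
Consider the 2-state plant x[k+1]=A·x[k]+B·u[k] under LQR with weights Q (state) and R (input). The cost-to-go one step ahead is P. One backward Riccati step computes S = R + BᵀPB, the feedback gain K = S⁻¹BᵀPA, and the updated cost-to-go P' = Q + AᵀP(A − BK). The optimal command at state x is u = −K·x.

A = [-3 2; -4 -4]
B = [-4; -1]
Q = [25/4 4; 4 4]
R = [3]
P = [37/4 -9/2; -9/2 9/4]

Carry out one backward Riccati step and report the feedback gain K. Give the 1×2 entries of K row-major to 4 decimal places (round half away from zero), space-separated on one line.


BᵀP = [-32.5000 15.7500]
S = R + BᵀPB = [3] + [114.2500] = [117.2500]
BᵀPA = [34.5000 -128.0000]
K = S⁻¹·BᵀPA = [0.2942 -1.0917]
A−BK = [-1.8230 -2.3667; -3.7058 -5.0917]
AᵀP(A−BK) = [1.0986 0.1631; 0.1631 5.2644]
P' = Q + AᵀP(A−BK) = [7.3486 4.1631; 4.1631 9.2644]
tr(P') = 16.6130

0.2942 -1.0917


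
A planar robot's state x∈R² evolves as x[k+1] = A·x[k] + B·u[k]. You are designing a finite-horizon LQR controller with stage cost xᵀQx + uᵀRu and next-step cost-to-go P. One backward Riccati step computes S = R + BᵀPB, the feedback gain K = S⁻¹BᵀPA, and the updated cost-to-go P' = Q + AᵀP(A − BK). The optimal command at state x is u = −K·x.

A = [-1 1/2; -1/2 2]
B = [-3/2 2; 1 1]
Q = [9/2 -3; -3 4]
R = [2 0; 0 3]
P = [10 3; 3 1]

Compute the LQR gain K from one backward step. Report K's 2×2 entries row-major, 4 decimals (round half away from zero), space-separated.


0.2459 -0.1595 -0.3525 0.3770

BᵀP = [-12.0000 -3.5000; 23.0000 7.0000]
S = R + BᵀPB = [2 0; 0 3] + [14.5000 -27.5000; -27.5000 53.0000] = [16.5000 -27.5000; -27.5000 56.0000]
BᵀPA = [13.7500 -13.0000; -26.5000 25.5000]
K = S⁻¹·BᵀPA = [0.2459 -0.1595; -0.3525 0.3770]
A−BK = [0.0738 -0.4933; -0.3934 1.7824]
AᵀP(A−BK) = [0.5287 -0.5656; -0.5656 0.8122]
P' = Q + AᵀP(A−BK) = [5.0287 -3.5656; -3.5656 4.8122]
tr(P') = 9.8409


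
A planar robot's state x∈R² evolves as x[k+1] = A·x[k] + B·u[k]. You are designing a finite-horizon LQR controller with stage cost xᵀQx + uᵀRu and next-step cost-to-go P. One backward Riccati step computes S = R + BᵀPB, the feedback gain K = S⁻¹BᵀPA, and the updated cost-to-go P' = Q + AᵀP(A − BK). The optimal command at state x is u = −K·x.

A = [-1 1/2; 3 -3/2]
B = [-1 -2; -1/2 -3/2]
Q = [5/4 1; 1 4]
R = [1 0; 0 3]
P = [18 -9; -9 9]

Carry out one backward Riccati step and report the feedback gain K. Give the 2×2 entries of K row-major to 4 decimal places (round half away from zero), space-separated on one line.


4.0394 -2.0197 -1.1102 0.5551

BᵀP = [-13.5000 4.5000; -22.5000 4.5000]
S = R + BᵀPB = [1 0; 0 3] + [11.2500 20.2500; 20.2500 38.2500] = [12.2500 20.2500; 20.2500 41.2500]
BᵀPA = [27.0000 -13.5000; 36.0000 -18.0000]
K = S⁻¹·BᵀPA = [4.0394 -2.0197; -1.1102 0.5551]
A−BK = [0.8189 -0.4094; 3.3543 -1.6772]
AᵀP(A−BK) = [83.9055 -41.9528; -41.9528 20.9764]
P' = Q + AᵀP(A−BK) = [85.1555 -40.9528; -40.9528 24.9764]
tr(P') = 110.1319


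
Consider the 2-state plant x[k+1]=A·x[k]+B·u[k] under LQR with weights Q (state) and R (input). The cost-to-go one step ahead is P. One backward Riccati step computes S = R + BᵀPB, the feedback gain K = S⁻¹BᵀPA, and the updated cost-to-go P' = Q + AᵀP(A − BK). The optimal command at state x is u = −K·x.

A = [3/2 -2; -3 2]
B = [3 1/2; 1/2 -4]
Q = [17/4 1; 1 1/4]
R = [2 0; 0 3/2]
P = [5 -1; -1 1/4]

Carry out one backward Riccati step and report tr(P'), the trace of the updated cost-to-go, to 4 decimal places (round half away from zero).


BᵀP = [14.5000 -2.8750; 6.5000 -1.5000]
S = R + BᵀPB = [2 0; 0 3/2] + [42.0625 18.7500; 18.7500 9.2500] = [44.0625 18.7500; 18.7500 10.7500]
BᵀPA = [30.3750 -34.7500; 14.2500 -16.0000]
K = S⁻¹·BᵀPA = [0.4860 -0.6024; 0.4779 -0.4376]
A−BK = [-0.1969 0.0261; -1.3313 0.5507]
AᵀP(A−BK) = [0.9276 -0.9651; -0.9651 1.0636]
P' = Q + AᵀP(A−BK) = [5.1776 0.0349; 0.0349 1.3136]
tr(P') = 6.4912

6.4912


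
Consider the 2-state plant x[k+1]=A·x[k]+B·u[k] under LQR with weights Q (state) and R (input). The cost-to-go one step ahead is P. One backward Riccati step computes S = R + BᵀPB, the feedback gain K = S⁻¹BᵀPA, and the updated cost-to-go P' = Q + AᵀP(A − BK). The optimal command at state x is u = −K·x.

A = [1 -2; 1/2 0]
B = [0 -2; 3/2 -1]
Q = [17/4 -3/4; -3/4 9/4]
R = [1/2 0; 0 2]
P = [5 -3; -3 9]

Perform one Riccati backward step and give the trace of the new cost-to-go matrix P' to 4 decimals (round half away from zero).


BᵀP = [-4.5000 13.5000; -7.0000 -3.0000]
S = R + BᵀPB = [1/2 0; 0 2] + [20.2500 -4.5000; -4.5000 17.0000] = [20.7500 -4.5000; -4.5000 19.0000]
BᵀPA = [2.2500 9.0000; -8.5000 14.0000]
K = S⁻¹·BᵀPA = [0.0120 0.6257; -0.4445 0.8850]
A−BK = [0.1110 -0.2299; 0.0374 -0.0535]
AᵀP(A−BK) = [0.4445 -0.8850; -0.8850 1.9786]
P' = Q + AᵀP(A−BK) = [4.6945 -1.6350; -1.6350 4.2286]
tr(P') = 8.9231

8.9231


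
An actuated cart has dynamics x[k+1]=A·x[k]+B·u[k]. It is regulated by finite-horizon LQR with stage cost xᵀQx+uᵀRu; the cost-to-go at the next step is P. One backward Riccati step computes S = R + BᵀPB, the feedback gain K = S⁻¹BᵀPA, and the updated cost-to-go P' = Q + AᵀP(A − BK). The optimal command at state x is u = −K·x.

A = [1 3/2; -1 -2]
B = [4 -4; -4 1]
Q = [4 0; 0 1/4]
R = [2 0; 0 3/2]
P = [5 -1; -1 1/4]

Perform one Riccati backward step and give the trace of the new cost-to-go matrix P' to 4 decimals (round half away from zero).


BᵀP = [24.0000 -5.0000; -21.0000 4.2500]
S = R + BᵀPB = [2 0; 0 3/2] + [116.0000 -101.0000; -101.0000 88.2500] = [118.0000 -101.0000; -101.0000 89.7500]
BᵀPA = [29.0000 46.0000; -25.2500 -40.0000]
K = S⁻¹·BᵀPA = [0.1348 0.2272; -0.1297 -0.1900]
A−BK = [-0.0578 -0.1688; -0.3312 -0.9012]
AᵀP(A−BK) = [0.0674 0.1136; 0.1136 0.1987]
P' = Q + AᵀP(A−BK) = [4.0674 0.1136; 0.1136 0.4487]
tr(P') = 4.5160

4.5160


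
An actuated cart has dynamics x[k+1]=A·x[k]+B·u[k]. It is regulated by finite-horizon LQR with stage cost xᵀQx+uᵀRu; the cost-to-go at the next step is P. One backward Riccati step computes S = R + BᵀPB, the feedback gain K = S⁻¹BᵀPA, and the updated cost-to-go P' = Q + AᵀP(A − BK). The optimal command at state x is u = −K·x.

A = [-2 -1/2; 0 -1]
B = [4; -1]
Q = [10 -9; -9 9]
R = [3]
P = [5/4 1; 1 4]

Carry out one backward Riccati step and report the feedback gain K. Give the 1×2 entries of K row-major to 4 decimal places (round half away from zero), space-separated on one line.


BᵀP = [4.0000 0.0000]
S = R + BᵀPB = [3] + [16.0000] = [19.0000]
BᵀPA = [-8.0000 -2.0000]
K = S⁻¹·BᵀPA = [-0.4211 -0.1053]
A−BK = [-0.3158 -0.0789; -0.4211 -1.1053]
AᵀP(A−BK) = [1.6316 2.4079; 2.4079 5.1020]
P' = Q + AᵀP(A−BK) = [11.6316 -6.5921; -6.5921 14.1020]
tr(P') = 25.7336

-0.4211 -0.1053


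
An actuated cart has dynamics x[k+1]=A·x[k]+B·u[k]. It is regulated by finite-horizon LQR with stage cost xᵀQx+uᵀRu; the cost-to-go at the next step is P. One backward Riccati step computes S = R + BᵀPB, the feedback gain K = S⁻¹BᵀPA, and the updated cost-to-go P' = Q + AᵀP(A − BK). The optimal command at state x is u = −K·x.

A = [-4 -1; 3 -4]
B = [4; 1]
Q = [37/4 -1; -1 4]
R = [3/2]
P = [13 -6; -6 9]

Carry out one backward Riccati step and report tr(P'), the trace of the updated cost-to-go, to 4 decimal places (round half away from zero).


BᵀP = [46.0000 -15.0000]
S = R + BᵀPB = [3/2] + [169.0000] = [170.5000]
BᵀPA = [-229.0000 14.0000]
K = S⁻¹·BᵀPA = [-1.3431 0.0821]
A−BK = [1.3724 -1.3284; 4.3431 -4.0821]
AᵀP(A−BK) = [125.4282 -115.1965; -115.1965 107.8504]
P' = Q + AᵀP(A−BK) = [134.6782 -116.1965; -116.1965 111.8504]
tr(P') = 246.5286

246.5286
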